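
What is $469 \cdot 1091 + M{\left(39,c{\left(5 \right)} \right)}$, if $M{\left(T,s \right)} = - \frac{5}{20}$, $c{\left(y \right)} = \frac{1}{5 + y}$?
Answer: $\frac{2046715}{4} \approx 5.1168 \cdot 10^{5}$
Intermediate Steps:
$M{\left(T,s \right)} = - \frac{1}{4}$ ($M{\left(T,s \right)} = \left(-5\right) \frac{1}{20} = - \frac{1}{4}$)
$469 \cdot 1091 + M{\left(39,c{\left(5 \right)} \right)} = 469 \cdot 1091 - \frac{1}{4} = 511679 - \frac{1}{4} = \frac{2046715}{4}$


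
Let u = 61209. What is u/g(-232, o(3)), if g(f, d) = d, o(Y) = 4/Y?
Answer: 183627/4 ≈ 45907.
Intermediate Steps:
u/g(-232, o(3)) = 61209/((4/3)) = 61209/((4*(1/3))) = 61209/(4/3) = 61209*(3/4) = 183627/4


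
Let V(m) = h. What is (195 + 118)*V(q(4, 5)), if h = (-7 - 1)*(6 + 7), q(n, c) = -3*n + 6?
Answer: -32552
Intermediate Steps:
q(n, c) = 6 - 3*n
h = -104 (h = -8*13 = -104)
V(m) = -104
(195 + 118)*V(q(4, 5)) = (195 + 118)*(-104) = 313*(-104) = -32552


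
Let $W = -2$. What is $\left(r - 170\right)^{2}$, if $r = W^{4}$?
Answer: $23716$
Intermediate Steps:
$r = 16$ ($r = \left(-2\right)^{4} = 16$)
$\left(r - 170\right)^{2} = \left(16 - 170\right)^{2} = \left(-154\right)^{2} = 23716$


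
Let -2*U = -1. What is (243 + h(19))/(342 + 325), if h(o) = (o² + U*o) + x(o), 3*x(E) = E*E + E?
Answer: 4441/4002 ≈ 1.1097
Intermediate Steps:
U = ½ (U = -½*(-1) = ½ ≈ 0.50000)
x(E) = E/3 + E²/3 (x(E) = (E*E + E)/3 = (E² + E)/3 = (E + E²)/3 = E/3 + E²/3)
h(o) = o² + o/2 + o*(1 + o)/3 (h(o) = (o² + o/2) + o*(1 + o)/3 = o² + o/2 + o*(1 + o)/3)
(243 + h(19))/(342 + 325) = (243 + (⅙)*19*(5 + 8*19))/(342 + 325) = (243 + (⅙)*19*(5 + 152))/667 = (243 + (⅙)*19*157)*(1/667) = (243 + 2983/6)*(1/667) = (4441/6)*(1/667) = 4441/4002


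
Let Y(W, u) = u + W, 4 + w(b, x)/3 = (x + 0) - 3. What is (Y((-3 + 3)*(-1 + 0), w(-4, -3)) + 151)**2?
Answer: 14641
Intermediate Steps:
w(b, x) = -21 + 3*x (w(b, x) = -12 + 3*((x + 0) - 3) = -12 + 3*(x - 3) = -12 + 3*(-3 + x) = -12 + (-9 + 3*x) = -21 + 3*x)
Y(W, u) = W + u
(Y((-3 + 3)*(-1 + 0), w(-4, -3)) + 151)**2 = (((-3 + 3)*(-1 + 0) + (-21 + 3*(-3))) + 151)**2 = ((0*(-1) + (-21 - 9)) + 151)**2 = ((0 - 30) + 151)**2 = (-30 + 151)**2 = 121**2 = 14641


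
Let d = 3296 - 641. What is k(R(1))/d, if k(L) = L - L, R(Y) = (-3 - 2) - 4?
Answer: 0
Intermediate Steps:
R(Y) = -9 (R(Y) = -5 - 4 = -9)
k(L) = 0
d = 2655
k(R(1))/d = 0/2655 = 0*(1/2655) = 0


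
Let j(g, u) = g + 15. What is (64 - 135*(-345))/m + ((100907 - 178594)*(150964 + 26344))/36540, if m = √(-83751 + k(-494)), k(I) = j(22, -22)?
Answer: -3443631649/9135 - 46639*I*√83714/83714 ≈ -3.7697e+5 - 161.19*I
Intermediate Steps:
j(g, u) = 15 + g
k(I) = 37 (k(I) = 15 + 22 = 37)
m = I*√83714 (m = √(-83751 + 37) = √(-83714) = I*√83714 ≈ 289.33*I)
(64 - 135*(-345))/m + ((100907 - 178594)*(150964 + 26344))/36540 = (64 - 135*(-345))/((I*√83714)) + ((100907 - 178594)*(150964 + 26344))/36540 = (64 + 46575)*(-I*√83714/83714) - 77687*177308*(1/36540) = 46639*(-I*√83714/83714) - 13774526596*1/36540 = -46639*I*√83714/83714 - 3443631649/9135 = -3443631649/9135 - 46639*I*√83714/83714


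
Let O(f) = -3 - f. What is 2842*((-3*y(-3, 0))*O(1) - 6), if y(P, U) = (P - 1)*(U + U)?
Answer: -17052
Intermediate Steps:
y(P, U) = 2*U*(-1 + P) (y(P, U) = (-1 + P)*(2*U) = 2*U*(-1 + P))
2842*((-3*y(-3, 0))*O(1) - 6) = 2842*((-6*0*(-1 - 3))*(-3 - 1*1) - 6) = 2842*((-6*0*(-4))*(-3 - 1) - 6) = 2842*(-3*0*(-4) - 6) = 2842*(0*(-4) - 6) = 2842*(0 - 6) = 2842*(-6) = -17052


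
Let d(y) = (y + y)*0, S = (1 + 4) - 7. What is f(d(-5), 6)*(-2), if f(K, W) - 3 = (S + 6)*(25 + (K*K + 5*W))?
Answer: -446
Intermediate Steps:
S = -2 (S = 5 - 7 = -2)
d(y) = 0 (d(y) = (2*y)*0 = 0)
f(K, W) = 103 + 4*K**2 + 20*W (f(K, W) = 3 + (-2 + 6)*(25 + (K*K + 5*W)) = 3 + 4*(25 + (K**2 + 5*W)) = 3 + 4*(25 + K**2 + 5*W) = 3 + (100 + 4*K**2 + 20*W) = 103 + 4*K**2 + 20*W)
f(d(-5), 6)*(-2) = (103 + 4*0**2 + 20*6)*(-2) = (103 + 4*0 + 120)*(-2) = (103 + 0 + 120)*(-2) = 223*(-2) = -446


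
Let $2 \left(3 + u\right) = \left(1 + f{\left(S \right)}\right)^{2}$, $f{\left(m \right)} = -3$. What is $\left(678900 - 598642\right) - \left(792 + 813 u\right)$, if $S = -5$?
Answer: $80279$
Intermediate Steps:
$u = -1$ ($u = -3 + \frac{\left(1 - 3\right)^{2}}{2} = -3 + \frac{\left(-2\right)^{2}}{2} = -3 + \frac{1}{2} \cdot 4 = -3 + 2 = -1$)
$\left(678900 - 598642\right) - \left(792 + 813 u\right) = \left(678900 - 598642\right) - -21 = 80258 + \left(813 - 792\right) = 80258 + 21 = 80279$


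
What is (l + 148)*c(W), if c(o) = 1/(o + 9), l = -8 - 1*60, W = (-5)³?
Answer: -20/29 ≈ -0.68966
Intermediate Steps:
W = -125
l = -68 (l = -8 - 60 = -68)
c(o) = 1/(9 + o)
(l + 148)*c(W) = (-68 + 148)/(9 - 125) = 80/(-116) = 80*(-1/116) = -20/29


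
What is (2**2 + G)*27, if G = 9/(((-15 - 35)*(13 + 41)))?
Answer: 10791/100 ≈ 107.91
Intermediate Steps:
G = -1/300 (G = 9/((-50*54)) = 9/(-2700) = 9*(-1/2700) = -1/300 ≈ -0.0033333)
(2**2 + G)*27 = (2**2 - 1/300)*27 = (4 - 1/300)*27 = (1199/300)*27 = 10791/100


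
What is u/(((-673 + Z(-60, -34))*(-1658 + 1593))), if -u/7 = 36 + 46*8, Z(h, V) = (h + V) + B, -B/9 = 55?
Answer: -1414/41015 ≈ -0.034475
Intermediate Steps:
B = -495 (B = -9*55 = -495)
Z(h, V) = -495 + V + h (Z(h, V) = (h + V) - 495 = (V + h) - 495 = -495 + V + h)
u = -2828 (u = -7*(36 + 46*8) = -7*(36 + 368) = -7*404 = -2828)
u/(((-673 + Z(-60, -34))*(-1658 + 1593))) = -2828*1/((-1658 + 1593)*(-673 + (-495 - 34 - 60))) = -2828*(-1/(65*(-673 - 589))) = -2828/((-1262*(-65))) = -2828/82030 = -2828*1/82030 = -1414/41015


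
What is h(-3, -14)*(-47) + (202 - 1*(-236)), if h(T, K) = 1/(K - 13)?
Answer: 11873/27 ≈ 439.74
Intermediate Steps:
h(T, K) = 1/(-13 + K)
h(-3, -14)*(-47) + (202 - 1*(-236)) = -47/(-13 - 14) + (202 - 1*(-236)) = -47/(-27) + (202 + 236) = -1/27*(-47) + 438 = 47/27 + 438 = 11873/27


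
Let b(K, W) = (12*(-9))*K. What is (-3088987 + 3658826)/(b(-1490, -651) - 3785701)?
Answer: -569839/3624781 ≈ -0.15721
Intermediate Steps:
b(K, W) = -108*K
(-3088987 + 3658826)/(b(-1490, -651) - 3785701) = (-3088987 + 3658826)/(-108*(-1490) - 3785701) = 569839/(160920 - 3785701) = 569839/(-3624781) = 569839*(-1/3624781) = -569839/3624781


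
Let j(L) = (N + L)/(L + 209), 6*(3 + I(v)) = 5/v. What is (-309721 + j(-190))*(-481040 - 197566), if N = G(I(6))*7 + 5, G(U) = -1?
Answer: 3993522341946/19 ≈ 2.1019e+11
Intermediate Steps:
I(v) = -3 + 5/(6*v) (I(v) = -3 + (5/v)/6 = -3 + 5/(6*v))
N = -2 (N = -1*7 + 5 = -7 + 5 = -2)
j(L) = (-2 + L)/(209 + L) (j(L) = (-2 + L)/(L + 209) = (-2 + L)/(209 + L))
(-309721 + j(-190))*(-481040 - 197566) = (-309721 + (-2 - 190)/(209 - 190))*(-481040 - 197566) = (-309721 - 192/19)*(-678606) = -5884891/19*(-678606) = 3993522341946/19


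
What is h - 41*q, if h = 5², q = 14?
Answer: -549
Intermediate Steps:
h = 25
h - 41*q = 25 - 41*14 = 25 - 574 = -549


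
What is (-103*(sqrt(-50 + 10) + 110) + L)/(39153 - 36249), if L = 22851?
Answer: 11521/2904 - 103*I*sqrt(10)/1452 ≈ 3.9673 - 0.22432*I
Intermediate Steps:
(-103*(sqrt(-50 + 10) + 110) + L)/(39153 - 36249) = (-103*(sqrt(-50 + 10) + 110) + 22851)/(39153 - 36249) = (-103*(sqrt(-40) + 110) + 22851)/2904 = (-103*(2*I*sqrt(10) + 110) + 22851)*(1/2904) = (-103*(110 + 2*I*sqrt(10)) + 22851)*(1/2904) = ((-11330 - 206*I*sqrt(10)) + 22851)*(1/2904) = (11521 - 206*I*sqrt(10))*(1/2904) = 11521/2904 - 103*I*sqrt(10)/1452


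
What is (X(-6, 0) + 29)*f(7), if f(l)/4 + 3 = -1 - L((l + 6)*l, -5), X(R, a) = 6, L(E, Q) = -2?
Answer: -280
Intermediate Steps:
f(l) = -8 (f(l) = -12 + 4*(-1 - 1*(-2)) = -12 + 4*(-1 + 2) = -12 + 4*1 = -12 + 4 = -8)
(X(-6, 0) + 29)*f(7) = (6 + 29)*(-8) = 35*(-8) = -280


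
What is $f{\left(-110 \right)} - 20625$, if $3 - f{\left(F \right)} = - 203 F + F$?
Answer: $-42842$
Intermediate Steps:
$f{\left(F \right)} = 3 + 202 F$ ($f{\left(F \right)} = 3 - \left(- 203 F + F\right) = 3 - - 202 F = 3 + 202 F$)
$f{\left(-110 \right)} - 20625 = \left(3 + 202 \left(-110\right)\right) - 20625 = \left(3 - 22220\right) - 20625 = -22217 - 20625 = -42842$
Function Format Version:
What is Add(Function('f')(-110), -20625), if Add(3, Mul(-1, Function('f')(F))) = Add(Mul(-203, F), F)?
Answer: -42842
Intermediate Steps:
Function('f')(F) = Add(3, Mul(202, F)) (Function('f')(F) = Add(3, Mul(-1, Add(Mul(-203, F), F))) = Add(3, Mul(-1, Mul(-202, F))) = Add(3, Mul(202, F)))
Add(Function('f')(-110), -20625) = Add(Add(3, Mul(202, -110)), -20625) = Add(Add(3, -22220), -20625) = Add(-22217, -20625) = -42842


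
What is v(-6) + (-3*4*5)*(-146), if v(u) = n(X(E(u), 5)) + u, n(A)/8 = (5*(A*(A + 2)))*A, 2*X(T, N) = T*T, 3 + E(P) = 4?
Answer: 8779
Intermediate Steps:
E(P) = 1 (E(P) = -3 + 4 = 1)
X(T, N) = T**2/2 (X(T, N) = (T*T)/2 = T**2/2)
n(A) = 40*A**2*(2 + A) (n(A) = 8*((5*(A*(A + 2)))*A) = 8*((5*(A*(2 + A)))*A) = 8*((5*A*(2 + A))*A) = 8*(5*A**2*(2 + A)) = 40*A**2*(2 + A))
v(u) = 25 + u (v(u) = 40*((1/2)*1**2)**2*(2 + (1/2)*1**2) + u = 40*((1/2)*1)**2*(2 + (1/2)*1) + u = 40*(1/2)**2*(2 + 1/2) + u = 40*(1/4)*(5/2) + u = 25 + u)
v(-6) + (-3*4*5)*(-146) = (25 - 6) + (-3*4*5)*(-146) = 19 - 12*5*(-146) = 19 - 60*(-146) = 19 + 8760 = 8779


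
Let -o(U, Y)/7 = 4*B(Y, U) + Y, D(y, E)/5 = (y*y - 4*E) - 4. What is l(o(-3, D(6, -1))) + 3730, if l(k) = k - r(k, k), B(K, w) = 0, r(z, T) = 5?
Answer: 2465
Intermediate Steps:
D(y, E) = -20 - 20*E + 5*y² (D(y, E) = 5*((y*y - 4*E) - 4) = 5*((y² - 4*E) - 4) = 5*(-4 + y² - 4*E) = -20 - 20*E + 5*y²)
o(U, Y) = -7*Y (o(U, Y) = -7*(4*0 + Y) = -7*(0 + Y) = -7*Y)
l(k) = -5 + k (l(k) = k - 1*5 = k - 5 = -5 + k)
l(o(-3, D(6, -1))) + 3730 = (-5 - 7*(-20 - 20*(-1) + 5*6²)) + 3730 = (-5 - 7*(-20 + 20 + 5*36)) + 3730 = (-5 - 7*(-20 + 20 + 180)) + 3730 = (-5 - 7*180) + 3730 = (-5 - 1260) + 3730 = -1265 + 3730 = 2465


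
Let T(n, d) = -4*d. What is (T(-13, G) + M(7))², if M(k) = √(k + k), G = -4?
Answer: (16 + √14)² ≈ 389.73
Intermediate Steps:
M(k) = √2*√k (M(k) = √(2*k) = √2*√k)
(T(-13, G) + M(7))² = (-4*(-4) + √2*√7)² = (16 + √14)²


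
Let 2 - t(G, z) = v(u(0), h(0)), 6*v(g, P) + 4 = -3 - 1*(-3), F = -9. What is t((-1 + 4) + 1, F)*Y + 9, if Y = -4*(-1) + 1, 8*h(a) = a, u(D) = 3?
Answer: 67/3 ≈ 22.333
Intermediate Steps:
h(a) = a/8
v(g, P) = -⅔ (v(g, P) = -⅔ + (-3 - 1*(-3))/6 = -⅔ + (-3 + 3)/6 = -⅔ + (⅙)*0 = -⅔ + 0 = -⅔)
Y = 5 (Y = 4 + 1 = 5)
t(G, z) = 8/3 (t(G, z) = 2 - 1*(-⅔) = 2 + ⅔ = 8/3)
t((-1 + 4) + 1, F)*Y + 9 = (8/3)*5 + 9 = 40/3 + 9 = 67/3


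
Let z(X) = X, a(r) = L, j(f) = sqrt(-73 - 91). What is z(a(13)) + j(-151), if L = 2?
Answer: 2 + 2*I*sqrt(41) ≈ 2.0 + 12.806*I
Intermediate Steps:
j(f) = 2*I*sqrt(41) (j(f) = sqrt(-164) = 2*I*sqrt(41))
a(r) = 2
z(a(13)) + j(-151) = 2 + 2*I*sqrt(41)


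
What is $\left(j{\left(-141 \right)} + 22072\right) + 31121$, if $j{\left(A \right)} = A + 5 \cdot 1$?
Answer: $53057$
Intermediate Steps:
$j{\left(A \right)} = 5 + A$ ($j{\left(A \right)} = A + 5 = 5 + A$)
$\left(j{\left(-141 \right)} + 22072\right) + 31121 = \left(\left(5 - 141\right) + 22072\right) + 31121 = \left(-136 + 22072\right) + 31121 = 21936 + 31121 = 53057$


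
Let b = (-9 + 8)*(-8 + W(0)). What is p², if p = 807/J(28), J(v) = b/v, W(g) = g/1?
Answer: 31911201/4 ≈ 7.9778e+6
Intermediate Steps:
W(g) = g (W(g) = g*1 = g)
b = 8 (b = (-9 + 8)*(-8 + 0) = -1*(-8) = 8)
J(v) = 8/v
p = 5649/2 (p = 807/((8/28)) = 807/((8*(1/28))) = 807/(2/7) = 807*(7/2) = 5649/2 ≈ 2824.5)
p² = (5649/2)² = 31911201/4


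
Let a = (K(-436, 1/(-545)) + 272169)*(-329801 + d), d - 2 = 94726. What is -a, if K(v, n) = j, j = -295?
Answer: 63910236802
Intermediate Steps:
d = 94728 (d = 2 + 94726 = 94728)
K(v, n) = -295
a = -63910236802 (a = (-295 + 272169)*(-329801 + 94728) = 271874*(-235073) = -63910236802)
-a = -1*(-63910236802) = 63910236802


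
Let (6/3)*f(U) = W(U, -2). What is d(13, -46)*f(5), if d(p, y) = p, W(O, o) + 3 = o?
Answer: -65/2 ≈ -32.500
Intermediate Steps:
W(O, o) = -3 + o
f(U) = -5/2 (f(U) = (-3 - 2)/2 = (½)*(-5) = -5/2)
d(13, -46)*f(5) = 13*(-5/2) = -65/2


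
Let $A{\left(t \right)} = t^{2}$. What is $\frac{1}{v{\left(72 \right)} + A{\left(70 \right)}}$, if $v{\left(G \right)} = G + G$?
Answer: $\frac{1}{5044} \approx 0.00019826$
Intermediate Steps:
$v{\left(G \right)} = 2 G$
$\frac{1}{v{\left(72 \right)} + A{\left(70 \right)}} = \frac{1}{2 \cdot 72 + 70^{2}} = \frac{1}{144 + 4900} = \frac{1}{5044}$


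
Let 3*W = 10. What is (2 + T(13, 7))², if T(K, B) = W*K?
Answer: 18496/9 ≈ 2055.1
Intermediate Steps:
W = 10/3 (W = (⅓)*10 = 10/3 ≈ 3.3333)
T(K, B) = 10*K/3
(2 + T(13, 7))² = (2 + (10/3)*13)² = (2 + 130/3)² = (136/3)² = 18496/9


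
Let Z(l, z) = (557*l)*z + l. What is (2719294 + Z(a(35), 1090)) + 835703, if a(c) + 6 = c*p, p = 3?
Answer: 63660966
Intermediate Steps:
a(c) = -6 + 3*c (a(c) = -6 + c*3 = -6 + 3*c)
Z(l, z) = l + 557*l*z (Z(l, z) = 557*l*z + l = l + 557*l*z)
(2719294 + Z(a(35), 1090)) + 835703 = (2719294 + (-6 + 3*35)*(1 + 557*1090)) + 835703 = (2719294 + (-6 + 105)*(1 + 607130)) + 835703 = (2719294 + 99*607131) + 835703 = (2719294 + 60105969) + 835703 = 62825263 + 835703 = 63660966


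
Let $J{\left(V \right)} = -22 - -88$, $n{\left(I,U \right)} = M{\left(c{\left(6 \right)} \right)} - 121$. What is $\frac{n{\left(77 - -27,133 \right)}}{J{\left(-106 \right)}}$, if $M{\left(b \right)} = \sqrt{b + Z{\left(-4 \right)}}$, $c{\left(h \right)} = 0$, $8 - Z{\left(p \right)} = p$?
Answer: $- \frac{11}{6} + \frac{\sqrt{3}}{33} \approx -1.7808$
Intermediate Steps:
$Z{\left(p \right)} = 8 - p$
$M{\left(b \right)} = \sqrt{12 + b}$ ($M{\left(b \right)} = \sqrt{b + \left(8 - -4\right)} = \sqrt{b + \left(8 + 4\right)} = \sqrt{b + 12} = \sqrt{12 + b}$)
$n{\left(I,U \right)} = -121 + 2 \sqrt{3}$ ($n{\left(I,U \right)} = \sqrt{12 + 0} - 121 = \sqrt{12} - 121 = 2 \sqrt{3} - 121 = -121 + 2 \sqrt{3}$)
$J{\left(V \right)} = 66$ ($J{\left(V \right)} = -22 + 88 = 66$)
$\frac{n{\left(77 - -27,133 \right)}}{J{\left(-106 \right)}} = \frac{-121 + 2 \sqrt{3}}{66} = \left(-121 + 2 \sqrt{3}\right) \frac{1}{66} = - \frac{11}{6} + \frac{\sqrt{3}}{33}$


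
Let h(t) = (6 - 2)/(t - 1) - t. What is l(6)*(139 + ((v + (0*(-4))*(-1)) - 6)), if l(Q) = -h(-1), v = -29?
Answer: 104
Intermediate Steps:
h(t) = -t + 4/(-1 + t) (h(t) = 4/(-1 + t) - t = -t + 4/(-1 + t))
l(Q) = 1 (l(Q) = -(4 - 1 - 1*(-1)**2)/(-1 - 1) = -(4 - 1 - 1*1)/(-2) = -(-1)*(4 - 1 - 1)/2 = -(-1)*2/2 = -1*(-1) = 1)
l(6)*(139 + ((v + (0*(-4))*(-1)) - 6)) = 1*(139 + ((-29 + (0*(-4))*(-1)) - 6)) = 1*(139 + ((-29 + 0*(-1)) - 6)) = 1*(139 + ((-29 + 0) - 6)) = 1*(139 + (-29 - 6)) = 1*(139 - 35) = 1*104 = 104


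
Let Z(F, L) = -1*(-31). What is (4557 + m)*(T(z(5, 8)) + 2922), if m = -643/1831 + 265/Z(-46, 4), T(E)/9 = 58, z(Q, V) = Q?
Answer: 892427047596/56761 ≈ 1.5723e+7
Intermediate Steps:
T(E) = 522 (T(E) = 9*58 = 522)
Z(F, L) = 31
m = 465282/56761 (m = -643/1831 + 265/31 = 465282/56761 ≈ 8.1972)
(4557 + m)*(T(z(5, 8)) + 2922) = (4557 + 465282/56761)*(522 + 2922) = (259125159/56761)*3444 = 892427047596/56761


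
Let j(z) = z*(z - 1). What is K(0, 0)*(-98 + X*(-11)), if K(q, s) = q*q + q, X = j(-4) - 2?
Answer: 0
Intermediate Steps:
j(z) = z*(-1 + z)
X = 18 (X = -4*(-1 - 4) - 2 = -4*(-5) - 2 = 20 - 2 = 18)
K(q, s) = q + q² (K(q, s) = q² + q = q + q²)
K(0, 0)*(-98 + X*(-11)) = (0*(1 + 0))*(-98 + 18*(-11)) = (0*1)*(-98 - 198) = 0*(-296) = 0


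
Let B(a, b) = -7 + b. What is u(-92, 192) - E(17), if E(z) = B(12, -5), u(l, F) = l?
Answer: -80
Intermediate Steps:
E(z) = -12 (E(z) = -7 - 5 = -12)
u(-92, 192) - E(17) = -92 - 1*(-12) = -92 + 12 = -80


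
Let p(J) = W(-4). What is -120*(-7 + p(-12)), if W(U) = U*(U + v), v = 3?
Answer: 360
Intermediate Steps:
W(U) = U*(3 + U) (W(U) = U*(U + 3) = U*(3 + U))
p(J) = 4 (p(J) = -4*(3 - 4) = -4*(-1) = 4)
-120*(-7 + p(-12)) = -120*(-7 + 4) = -120*(-3) = 360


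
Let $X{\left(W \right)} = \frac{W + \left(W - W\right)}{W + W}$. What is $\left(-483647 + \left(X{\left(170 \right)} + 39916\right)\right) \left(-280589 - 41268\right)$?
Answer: $\frac{285635535077}{2} \approx 1.4282 \cdot 10^{11}$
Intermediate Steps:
$X{\left(W \right)} = \frac{1}{2}$ ($X{\left(W \right)} = \frac{W + 0}{2 W} = W \frac{1}{2 W} = \frac{1}{2}$)
$\left(-483647 + \left(X{\left(170 \right)} + 39916\right)\right) \left(-280589 - 41268\right) = \left(-483647 + \left(\frac{1}{2} + 39916\right)\right) \left(-280589 - 41268\right) = \left(-483647 + \frac{79833}{2}\right) \left(-321857\right) = \left(- \frac{887461}{2}\right) \left(-321857\right) = \frac{285635535077}{2}$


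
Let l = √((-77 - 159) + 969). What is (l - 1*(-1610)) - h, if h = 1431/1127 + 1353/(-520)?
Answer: 944305111/586040 + √733 ≈ 1638.4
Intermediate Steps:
l = √733 (l = √(-236 + 969) = √733 ≈ 27.074)
h = -780711/586040 (h = 1431*(1/1127) + 1353*(-1/520) = 1431/1127 - 1353/520 = -780711/586040 ≈ -1.3322)
(l - 1*(-1610)) - h = (√733 - 1*(-1610)) - 1*(-780711/586040) = (√733 + 1610) + 780711/586040 = (1610 + √733) + 780711/586040 = 944305111/586040 + √733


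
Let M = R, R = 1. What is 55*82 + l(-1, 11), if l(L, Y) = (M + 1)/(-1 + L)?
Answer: 4509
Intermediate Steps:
M = 1
l(L, Y) = 2/(-1 + L) (l(L, Y) = (1 + 1)/(-1 + L) = 2/(-1 + L))
55*82 + l(-1, 11) = 55*82 + 2/(-1 - 1) = 4510 + 2/(-2) = 4510 + 2*(-1/2) = 4510 - 1 = 4509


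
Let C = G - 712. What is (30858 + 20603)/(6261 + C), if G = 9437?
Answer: 51461/14986 ≈ 3.4339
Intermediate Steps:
C = 8725 (C = 9437 - 712 = 8725)
(30858 + 20603)/(6261 + C) = (30858 + 20603)/(6261 + 8725) = 51461/14986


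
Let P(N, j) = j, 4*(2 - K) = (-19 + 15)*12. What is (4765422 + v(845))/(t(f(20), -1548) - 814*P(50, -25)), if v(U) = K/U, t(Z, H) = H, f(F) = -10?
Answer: 2013390802/7943845 ≈ 253.45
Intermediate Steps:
K = 14 (K = 2 - (-19 + 15)*12/4 = 2 - (-1)*12 = 2 - ¼*(-48) = 2 + 12 = 14)
v(U) = 14/U
(4765422 + v(845))/(t(f(20), -1548) - 814*P(50, -25)) = (4765422 + 14/845)/(-1548 - 814*(-25)) = (4765422 + 14*(1/845))/(-1548 + 20350) = (4765422 + 14/845)/18802 = (4026781604/845)*(1/18802) = 2013390802/7943845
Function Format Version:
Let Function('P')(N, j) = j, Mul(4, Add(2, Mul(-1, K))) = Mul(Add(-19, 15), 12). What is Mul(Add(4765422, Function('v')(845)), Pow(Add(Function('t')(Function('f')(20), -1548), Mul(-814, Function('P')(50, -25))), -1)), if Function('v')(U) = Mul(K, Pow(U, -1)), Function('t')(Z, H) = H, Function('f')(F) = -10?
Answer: Rational(2013390802, 7943845) ≈ 253.45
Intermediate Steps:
K = 14 (K = Add(2, Mul(Rational(-1, 4), Mul(Add(-19, 15), 12))) = Add(2, Mul(Rational(-1, 4), Mul(-4, 12))) = Add(2, Mul(Rational(-1, 4), -48)) = Add(2, 12) = 14)
Function('v')(U) = Mul(14, Pow(U, -1))
Mul(Add(4765422, Function('v')(845)), Pow(Add(Function('t')(Function('f')(20), -1548), Mul(-814, Function('P')(50, -25))), -1)) = Mul(Add(4765422, Mul(14, Pow(845, -1))), Pow(Add(-1548, Mul(-814, -25)), -1)) = Mul(Add(4765422, Mul(14, Rational(1, 845))), Pow(Add(-1548, 20350), -1)) = Mul(Add(4765422, Rational(14, 845)), Pow(18802, -1)) = Mul(Rational(4026781604, 845), Rational(1, 18802)) = Rational(2013390802, 7943845)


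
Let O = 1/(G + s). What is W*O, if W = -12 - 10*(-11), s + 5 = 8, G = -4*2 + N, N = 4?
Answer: -98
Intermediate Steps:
G = -4 (G = -4*2 + 4 = -8 + 4 = -4)
s = 3 (s = -5 + 8 = 3)
O = -1 (O = 1/(-4 + 3) = 1/(-1) = -1)
W = 98 (W = -12 + 110 = 98)
W*O = 98*(-1) = -98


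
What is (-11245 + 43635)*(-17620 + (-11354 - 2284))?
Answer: -1012446620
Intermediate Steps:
(-11245 + 43635)*(-17620 + (-11354 - 2284)) = 32390*(-17620 - 13638) = 32390*(-31258) = -1012446620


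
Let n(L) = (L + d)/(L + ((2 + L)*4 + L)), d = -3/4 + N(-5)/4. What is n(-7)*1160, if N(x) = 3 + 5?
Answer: 3335/17 ≈ 196.18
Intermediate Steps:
N(x) = 8
d = 5/4 (d = -3/4 + 8/4 = -3*¼ + 8*(¼) = -¾ + 2 = 5/4 ≈ 1.2500)
n(L) = (5/4 + L)/(8 + 6*L) (n(L) = (L + 5/4)/(L + ((2 + L)*4 + L)) = (5/4 + L)/(L + ((8 + 4*L) + L)) = (5/4 + L)/(L + (8 + 5*L)) = (5/4 + L)/(8 + 6*L))
n(-7)*1160 = ((5 + 4*(-7))/(8*(4 + 3*(-7))))*1160 = ((5 - 28)/(8*(4 - 21)))*1160 = ((⅛)*(-23)/(-17))*1160 = ((⅛)*(-1/17)*(-23))*1160 = (23/136)*1160 = 3335/17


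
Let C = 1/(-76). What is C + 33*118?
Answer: 295943/76 ≈ 3894.0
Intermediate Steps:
C = -1/76 ≈ -0.013158
C + 33*118 = -1/76 + 33*118 = -1/76 + 3894 = 295943/76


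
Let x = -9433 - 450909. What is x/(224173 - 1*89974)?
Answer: -460342/134199 ≈ -3.4303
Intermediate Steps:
x = -460342
x/(224173 - 1*89974) = -460342/(224173 - 1*89974) = -460342/(224173 - 89974) = -460342/134199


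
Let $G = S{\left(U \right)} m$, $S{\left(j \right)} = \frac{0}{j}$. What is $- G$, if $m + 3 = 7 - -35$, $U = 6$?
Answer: $0$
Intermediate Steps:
$S{\left(j \right)} = 0$
$m = 39$ ($m = -3 + \left(7 - -35\right) = -3 + \left(7 + 35\right) = -3 + 42 = 39$)
$G = 0$ ($G = 0 \cdot 39 = 0$)
$- G = \left(-1\right) 0 = 0$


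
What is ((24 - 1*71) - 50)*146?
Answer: -14162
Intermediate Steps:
((24 - 1*71) - 50)*146 = ((24 - 71) - 50)*146 = (-47 - 50)*146 = -97*146 = -14162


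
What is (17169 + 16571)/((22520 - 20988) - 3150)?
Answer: -16870/809 ≈ -20.853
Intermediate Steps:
(17169 + 16571)/((22520 - 20988) - 3150) = 33740/(1532 - 3150) = 33740/(-1618) = 33740*(-1/1618) = -16870/809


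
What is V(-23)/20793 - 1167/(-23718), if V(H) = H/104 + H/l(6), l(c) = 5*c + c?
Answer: 3782225071/76934266344 ≈ 0.049162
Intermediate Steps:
l(c) = 6*c
V(H) = 35*H/936 (V(H) = H/104 + H/((6*6)) = H*(1/104) + H/36 = H/104 + H*(1/36) = H/104 + H/36 = 35*H/936)
V(-23)/20793 - 1167/(-23718) = ((35/936)*(-23))/20793 - 1167/(-23718) = -805/936*1/20793 - 1167*(-1/23718) = -805/19462248 + 389/7906 = 3782225071/76934266344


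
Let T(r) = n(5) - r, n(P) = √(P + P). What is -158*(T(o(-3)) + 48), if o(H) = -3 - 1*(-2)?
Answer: -7742 - 158*√10 ≈ -8241.6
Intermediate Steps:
o(H) = -1 (o(H) = -3 + 2 = -1)
n(P) = √2*√P (n(P) = √(2*P) = √2*√P)
T(r) = √10 - r (T(r) = √2*√5 - r = √10 - r)
-158*(T(o(-3)) + 48) = -158*((√10 - 1*(-1)) + 48) = -158*((√10 + 1) + 48) = -158*((1 + √10) + 48) = -158*(49 + √10) = -7742 - 158*√10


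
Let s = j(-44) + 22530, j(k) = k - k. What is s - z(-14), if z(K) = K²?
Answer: 22334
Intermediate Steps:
j(k) = 0
s = 22530 (s = 0 + 22530 = 22530)
s - z(-14) = 22530 - 1*(-14)² = 22530 - 1*196 = 22530 - 196 = 22334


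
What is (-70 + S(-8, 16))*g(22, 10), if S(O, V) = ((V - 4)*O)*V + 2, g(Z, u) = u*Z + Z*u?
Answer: -705760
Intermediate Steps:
g(Z, u) = 2*Z*u (g(Z, u) = Z*u + Z*u = 2*Z*u)
S(O, V) = 2 + O*V*(-4 + V) (S(O, V) = ((-4 + V)*O)*V + 2 = (O*(-4 + V))*V + 2 = O*V*(-4 + V) + 2 = 2 + O*V*(-4 + V))
(-70 + S(-8, 16))*g(22, 10) = (-70 + (2 - 8*16**2 - 4*(-8)*16))*(2*22*10) = (-70 + (2 - 8*256 + 512))*440 = (-70 + (2 - 2048 + 512))*440 = (-70 - 1534)*440 = -1604*440 = -705760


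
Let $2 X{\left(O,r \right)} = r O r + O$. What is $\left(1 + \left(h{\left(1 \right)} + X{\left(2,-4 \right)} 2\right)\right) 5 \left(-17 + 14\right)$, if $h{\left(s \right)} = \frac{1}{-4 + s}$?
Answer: $-520$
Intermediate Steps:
$X{\left(O,r \right)} = \frac{O}{2} + \frac{O r^{2}}{2}$ ($X{\left(O,r \right)} = \frac{r O r + O}{2} = \frac{O r r + O}{2} = \frac{O r^{2} + O}{2} = \frac{O + O r^{2}}{2} = \frac{O}{2} + \frac{O r^{2}}{2}$)
$\left(1 + \left(h{\left(1 \right)} + X{\left(2,-4 \right)} 2\right)\right) 5 \left(-17 + 14\right) = \left(1 + \left(\frac{1}{-4 + 1} + \frac{1}{2} \cdot 2 \left(1 + \left(-4\right)^{2}\right) 2\right)\right) 5 \left(-17 + 14\right) = \left(1 + \left(\frac{1}{-3} + \frac{1}{2} \cdot 2 \left(1 + 16\right) 2\right)\right) 5 \left(-3\right) = \left(1 - \left(\frac{1}{3} - \frac{1}{2} \cdot 2 \cdot 17 \cdot 2\right)\right) 5 \left(-3\right) = \left(1 + \left(- \frac{1}{3} + 17 \cdot 2\right)\right) 5 \left(-3\right) = \left(1 + \left(- \frac{1}{3} + 34\right)\right) 5 \left(-3\right) = \left(1 + \frac{101}{3}\right) 5 \left(-3\right) = \frac{104}{3} \cdot 5 \left(-3\right) = \frac{520}{3} \left(-3\right) = -520$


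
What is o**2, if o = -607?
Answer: 368449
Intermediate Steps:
o**2 = (-607)**2 = 368449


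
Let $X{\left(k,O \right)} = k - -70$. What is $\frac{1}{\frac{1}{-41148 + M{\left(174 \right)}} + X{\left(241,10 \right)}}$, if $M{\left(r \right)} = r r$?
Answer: $\frac{10872}{3381191} \approx 0.0032154$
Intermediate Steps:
$M{\left(r \right)} = r^{2}$
$X{\left(k,O \right)} = 70 + k$ ($X{\left(k,O \right)} = k + 70 = 70 + k$)
$\frac{1}{\frac{1}{-41148 + M{\left(174 \right)}} + X{\left(241,10 \right)}} = \frac{1}{\frac{1}{-41148 + 174^{2}} + \left(70 + 241\right)} = \frac{1}{\frac{1}{-41148 + 30276} + 311} = \frac{1}{\frac{1}{-10872} + 311} = \frac{1}{- \frac{1}{10872} + 311} = \frac{1}{\frac{3381191}{10872}} = \frac{10872}{3381191}$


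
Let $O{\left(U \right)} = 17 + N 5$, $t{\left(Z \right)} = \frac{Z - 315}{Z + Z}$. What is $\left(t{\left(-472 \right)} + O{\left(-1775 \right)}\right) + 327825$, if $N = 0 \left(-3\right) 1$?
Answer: $\frac{309483635}{944} \approx 3.2784 \cdot 10^{5}$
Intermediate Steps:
$N = 0$ ($N = 0 \cdot 1 = 0$)
$t{\left(Z \right)} = \frac{-315 + Z}{2 Z}$
$O{\left(U \right)} = 17$ ($O{\left(U \right)} = 17 + 0 \cdot 5 = 17 + 0 = 17$)
$\left(t{\left(-472 \right)} + O{\left(-1775 \right)}\right) + 327825 = \left(\frac{-315 - 472}{2 \left(-472\right)} + 17\right) + 327825 = \left(\frac{1}{2} \left(- \frac{1}{472}\right) \left(-787\right) + 17\right) + 327825 = \left(\frac{787}{944} + 17\right) + 327825 = \frac{16835}{944} + 327825 = \frac{309483635}{944}$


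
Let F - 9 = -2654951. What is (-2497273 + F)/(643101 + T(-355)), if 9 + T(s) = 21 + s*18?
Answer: -1717405/212241 ≈ -8.0918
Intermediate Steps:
F = -2654942 (F = 9 - 2654951 = -2654942)
T(s) = 12 + 18*s (T(s) = -9 + (21 + s*18) = -9 + (21 + 18*s) = 12 + 18*s)
(-2497273 + F)/(643101 + T(-355)) = (-2497273 - 2654942)/(643101 + (12 + 18*(-355))) = -5152215/(643101 + (12 - 6390)) = -5152215/(643101 - 6378) = -5152215/636723 = -5152215*1/636723 = -1717405/212241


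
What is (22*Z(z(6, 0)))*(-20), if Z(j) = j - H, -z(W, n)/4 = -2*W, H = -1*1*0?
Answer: -21120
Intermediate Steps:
H = 0 (H = -1*0 = 0)
z(W, n) = 8*W (z(W, n) = -(-8)*W = 8*W)
Z(j) = j (Z(j) = j - 1*0 = j + 0 = j)
(22*Z(z(6, 0)))*(-20) = (22*(8*6))*(-20) = (22*48)*(-20) = 1056*(-20) = -21120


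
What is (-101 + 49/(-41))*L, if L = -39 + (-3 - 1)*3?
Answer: 213690/41 ≈ 5212.0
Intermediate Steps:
L = -51 (L = -39 - 4*3 = -39 - 12 = -51)
(-101 + 49/(-41))*L = (-101 + 49/(-41))*(-51) = (-101 + 49*(-1/41))*(-51) = (-101 - 49/41)*(-51) = -4190/41*(-51) = 213690/41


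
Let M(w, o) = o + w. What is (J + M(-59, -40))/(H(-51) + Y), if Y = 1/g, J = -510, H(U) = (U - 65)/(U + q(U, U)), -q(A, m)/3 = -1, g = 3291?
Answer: -8016876/31817 ≈ -251.97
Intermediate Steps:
q(A, m) = 3 (q(A, m) = -3*(-1) = 3)
H(U) = (-65 + U)/(3 + U) (H(U) = (U - 65)/(U + 3) = (-65 + U)/(3 + U))
Y = 1/3291 ≈ 0.00030386
(J + M(-59, -40))/(H(-51) + Y) = (-510 + (-40 - 59))/((-65 - 51)/(3 - 51) + 1/3291) = (-510 - 99)/(-116/(-48) + 1/3291) = -609/(-1/48*(-116) + 1/3291) = -609/(29/12 + 1/3291) = -609/31817/13164 = -609*13164/31817 = -8016876/31817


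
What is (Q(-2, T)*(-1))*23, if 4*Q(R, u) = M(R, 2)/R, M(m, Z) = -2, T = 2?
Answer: -23/4 ≈ -5.7500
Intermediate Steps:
Q(R, u) = -1/(2*R) (Q(R, u) = (-2/R)/4 = -1/(2*R))
(Q(-2, T)*(-1))*23 = (-½/(-2)*(-1))*23 = (-½*(-½)*(-1))*23 = ((¼)*(-1))*23 = -¼*23 = -23/4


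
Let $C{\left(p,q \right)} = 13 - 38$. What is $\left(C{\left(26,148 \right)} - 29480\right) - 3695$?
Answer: $-33200$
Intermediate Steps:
$C{\left(p,q \right)} = -25$
$\left(C{\left(26,148 \right)} - 29480\right) - 3695 = \left(-25 - 29480\right) - 3695 = -29505 - 3695 = -33200$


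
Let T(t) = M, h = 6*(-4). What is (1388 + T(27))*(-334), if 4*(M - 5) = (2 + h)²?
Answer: -505676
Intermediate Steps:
h = -24
M = 126 (M = 5 + (2 - 24)²/4 = 5 + (¼)*(-22)² = 5 + (¼)*484 = 5 + 121 = 126)
T(t) = 126
(1388 + T(27))*(-334) = (1388 + 126)*(-334) = 1514*(-334) = -505676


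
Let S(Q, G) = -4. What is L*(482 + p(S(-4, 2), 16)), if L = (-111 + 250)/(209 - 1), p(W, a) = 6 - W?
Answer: 17097/52 ≈ 328.79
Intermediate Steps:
L = 139/208 ≈ 0.66827
L*(482 + p(S(-4, 2), 16)) = 139*(482 + (6 - 1*(-4)))/208 = 139*(482 + (6 + 4))/208 = 139*(482 + 10)/208 = (139/208)*492 = 17097/52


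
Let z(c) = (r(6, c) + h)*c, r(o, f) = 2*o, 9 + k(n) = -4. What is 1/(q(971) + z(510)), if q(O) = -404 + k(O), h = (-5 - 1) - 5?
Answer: 1/93 ≈ 0.010753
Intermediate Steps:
h = -11 (h = -6 - 5 = -11)
k(n) = -13 (k(n) = -9 - 4 = -13)
q(O) = -417 (q(O) = -404 - 13 = -417)
z(c) = c (z(c) = (2*6 - 11)*c = (12 - 11)*c = 1*c = c)
1/(q(971) + z(510)) = 1/(-417 + 510) = 1/93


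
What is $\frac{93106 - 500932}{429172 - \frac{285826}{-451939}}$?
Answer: $- \frac{92156237307}{96979925167} \approx -0.95026$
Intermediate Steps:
$\frac{93106 - 500932}{429172 - \frac{285826}{-451939}} = - \frac{407826}{429172 - - \frac{285826}{451939}} = - \frac{407826}{429172 + \frac{285826}{451939}} = - \frac{407826}{\frac{193959850334}{451939}} = \left(-407826\right) \frac{451939}{193959850334} = - \frac{92156237307}{96979925167}$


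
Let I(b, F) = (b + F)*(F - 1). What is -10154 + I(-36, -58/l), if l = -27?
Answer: -7430600/729 ≈ -10193.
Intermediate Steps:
I(b, F) = (-1 + F)*(F + b) (I(b, F) = (F + b)*(-1 + F) = (-1 + F)*(F + b))
-10154 + I(-36, -58/l) = -10154 + ((-58/(-27))² - (-58)/(-27) - 1*(-36) - 58/(-27)*(-36)) = -10154 + ((-58*(-1/27))² - (-58)*(-1)/27 + 36 - 58*(-1/27)*(-36)) = -10154 + ((58/27)² - 1*58/27 + 36 + (58/27)*(-36)) = -10154 + (3364/729 - 58/27 + 36 - 232/3) = -10154 - 28334/729 = -7430600/729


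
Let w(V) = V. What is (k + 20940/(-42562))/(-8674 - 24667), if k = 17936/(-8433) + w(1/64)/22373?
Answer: 51766512546923/659042766811420992 ≈ 7.8548e-5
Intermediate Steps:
k = -25682047759/12074976576 (k = 17936/(-8433) + 1/(64*22373) = 17936*(-1/8433) + (1/64)*(1/22373) = -17936/8433 + 1/1431872 = -25682047759/12074976576 ≈ -2.1269)
(k + 20940/(-42562))/(-8674 - 24667) = (-25682047759/12074976576 + 20940/(-42562))/(-8674 - 24667) = (-25682047759/12074976576 + 20940*(-1/42562))/(-33341) = (-25682047759/12074976576 - 10470/21281)*(-1/33341) = -51766512546923/19766736654912*(-1/33341) = 51766512546923/659042766811420992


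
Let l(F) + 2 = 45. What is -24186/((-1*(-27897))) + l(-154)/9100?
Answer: -72964343/84620900 ≈ -0.86225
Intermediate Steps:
l(F) = 43 (l(F) = -2 + 45 = 43)
-24186/((-1*(-27897))) + l(-154)/9100 = -24186/((-1*(-27897))) + 43/9100 = -24186/27897 + 43*(1/9100) = -24186*1/27897 + 43/9100 = -8062/9299 + 43/9100 = -72964343/84620900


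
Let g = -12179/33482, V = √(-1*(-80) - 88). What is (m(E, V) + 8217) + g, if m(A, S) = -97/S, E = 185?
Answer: 275109415/33482 + 97*I*√2/4 ≈ 8216.6 + 34.295*I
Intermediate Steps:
V = 2*I*√2 (V = √(80 - 88) = √(-8) = 2*I*√2 ≈ 2.8284*I)
g = -12179/33482 (g = -12179*1/33482 = -12179/33482 ≈ -0.36375)
(m(E, V) + 8217) + g = (-97*(-I*√2/4) + 8217) - 12179/33482 = (-(-97)*I*√2/4 + 8217) - 12179/33482 = (97*I*√2/4 + 8217) - 12179/33482 = (8217 + 97*I*√2/4) - 12179/33482 = 275109415/33482 + 97*I*√2/4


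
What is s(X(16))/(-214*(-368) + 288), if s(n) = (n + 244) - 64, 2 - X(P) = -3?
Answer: 37/15808 ≈ 0.0023406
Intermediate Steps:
X(P) = 5 (X(P) = 2 - 1*(-3) = 2 + 3 = 5)
s(n) = 180 + n (s(n) = (244 + n) - 64 = 180 + n)
s(X(16))/(-214*(-368) + 288) = (180 + 5)/(-214*(-368) + 288) = 185/(78752 + 288) = 185/79040 = 185*(1/79040) = 37/15808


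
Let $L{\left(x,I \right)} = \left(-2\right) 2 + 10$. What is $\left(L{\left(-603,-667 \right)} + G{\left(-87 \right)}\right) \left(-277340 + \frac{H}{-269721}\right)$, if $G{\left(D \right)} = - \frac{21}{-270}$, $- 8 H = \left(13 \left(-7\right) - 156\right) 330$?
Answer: $- \frac{10911473195687}{6473304} \approx -1.6856 \cdot 10^{6}$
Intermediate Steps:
$L{\left(x,I \right)} = 6$ ($L{\left(x,I \right)} = -4 + 10 = 6$)
$H = \frac{40755}{4}$ ($H = - \frac{\left(13 \left(-7\right) - 156\right) 330}{8} = - \frac{\left(-91 - 156\right) 330}{8} = - \frac{\left(-247\right) 330}{8} = \left(- \frac{1}{8}\right) \left(-81510\right) = \frac{40755}{4} \approx 10189.0$)
$G{\left(D \right)} = \frac{7}{90}$ ($G{\left(D \right)} = \left(-21\right) \left(- \frac{1}{270}\right) = \frac{7}{90}$)
$\left(L{\left(-603,-667 \right)} + G{\left(-87 \right)}\right) \left(-277340 + \frac{H}{-269721}\right) = \left(6 + \frac{7}{90}\right) \left(-277340 + \frac{40755}{4 \left(-269721\right)}\right) = \frac{547 \left(-277340 + \frac{40755}{4} \left(- \frac{1}{269721}\right)\right)}{90} = \frac{547 \left(-277340 - \frac{13585}{359628}\right)}{90} = \frac{547}{90} \left(- \frac{99739243105}{359628}\right) = - \frac{10911473195687}{6473304}$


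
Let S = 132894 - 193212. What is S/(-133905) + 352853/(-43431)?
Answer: -14876369969/1938542685 ≈ -7.6740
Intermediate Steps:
S = -60318
S/(-133905) + 352853/(-43431) = -60318/(-133905) + 352853/(-43431) = -60318*(-1/133905) + 352853*(-1/43431) = 20106/44635 - 352853/43431 = -14876369969/1938542685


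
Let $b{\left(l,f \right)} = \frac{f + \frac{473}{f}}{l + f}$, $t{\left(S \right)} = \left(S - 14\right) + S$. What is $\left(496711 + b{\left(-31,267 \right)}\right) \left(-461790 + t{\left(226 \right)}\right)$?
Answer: $- \frac{1203314637253124}{5251} \approx -2.2916 \cdot 10^{11}$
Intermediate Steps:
$t{\left(S \right)} = -14 + 2 S$ ($t{\left(S \right)} = \left(-14 + S\right) + S = -14 + 2 S$)
$b{\left(l,f \right)} = \frac{f + \frac{473}{f}}{f + l}$
$\left(496711 + b{\left(-31,267 \right)}\right) \left(-461790 + t{\left(226 \right)}\right) = \left(496711 + \frac{473 + 267^{2}}{267 \left(267 - 31\right)}\right) \left(-461790 + \left(-14 + 2 \cdot 226\right)\right) = \left(496711 + \frac{473 + 71289}{267 \cdot 236}\right) \left(-461790 + \left(-14 + 452\right)\right) = \left(496711 + \frac{1}{267} \cdot \frac{1}{236} \cdot 71762\right) \left(-461790 + 438\right) = \left(496711 + \frac{35881}{31506}\right) \left(-461352\right) = \frac{15649412647}{31506} \left(-461352\right) = - \frac{1203314637253124}{5251}$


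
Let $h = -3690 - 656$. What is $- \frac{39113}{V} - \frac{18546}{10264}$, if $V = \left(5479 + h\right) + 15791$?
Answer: $- \frac{44708021}{10856746} \approx -4.118$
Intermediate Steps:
$h = -4346$ ($h = -3690 - 656 = -4346$)
$V = 16924$ ($V = \left(5479 - 4346\right) + 15791 = 1133 + 15791 = 16924$)
$- \frac{39113}{V} - \frac{18546}{10264} = - \frac{39113}{16924} - \frac{18546}{10264} = \left(-39113\right) \frac{1}{16924} - \frac{9273}{5132} = - \frac{39113}{16924} - \frac{9273}{5132} = - \frac{44708021}{10856746}$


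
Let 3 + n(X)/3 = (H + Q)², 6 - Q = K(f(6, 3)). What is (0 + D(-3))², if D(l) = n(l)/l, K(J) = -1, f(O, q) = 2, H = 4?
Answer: 13924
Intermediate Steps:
Q = 7 (Q = 6 - 1*(-1) = 6 + 1 = 7)
n(X) = 354 (n(X) = -9 + 3*(4 + 7)² = -9 + 3*11² = -9 + 3*121 = -9 + 363 = 354)
D(l) = 354/l
(0 + D(-3))² = (0 + 354/(-3))² = (0 + 354*(-⅓))² = (0 - 118)² = (-118)² = 13924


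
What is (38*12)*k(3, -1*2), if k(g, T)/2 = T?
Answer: -1824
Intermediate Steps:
k(g, T) = 2*T
(38*12)*k(3, -1*2) = (38*12)*(2*(-1*2)) = 456*(2*(-2)) = 456*(-4) = -1824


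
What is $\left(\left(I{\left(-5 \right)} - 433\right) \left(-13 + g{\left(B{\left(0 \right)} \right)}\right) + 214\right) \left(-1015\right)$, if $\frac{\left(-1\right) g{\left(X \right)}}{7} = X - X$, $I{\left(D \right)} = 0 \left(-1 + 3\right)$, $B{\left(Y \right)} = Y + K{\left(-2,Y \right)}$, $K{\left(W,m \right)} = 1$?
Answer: $-5930645$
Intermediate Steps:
$B{\left(Y \right)} = 1 + Y$ ($B{\left(Y \right)} = Y + 1 = 1 + Y$)
$I{\left(D \right)} = 0$ ($I{\left(D \right)} = 0 \cdot 2 = 0$)
$g{\left(X \right)} = 0$ ($g{\left(X \right)} = - 7 \left(X - X\right) = \left(-7\right) 0 = 0$)
$\left(\left(I{\left(-5 \right)} - 433\right) \left(-13 + g{\left(B{\left(0 \right)} \right)}\right) + 214\right) \left(-1015\right) = \left(\left(0 - 433\right) \left(-13 + 0\right) + 214\right) \left(-1015\right) = \left(\left(-433\right) \left(-13\right) + 214\right) \left(-1015\right) = \left(5629 + 214\right) \left(-1015\right) = 5843 \left(-1015\right) = -5930645$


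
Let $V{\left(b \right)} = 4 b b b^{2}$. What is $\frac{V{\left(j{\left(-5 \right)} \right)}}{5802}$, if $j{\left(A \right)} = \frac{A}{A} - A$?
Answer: $\frac{864}{967} \approx 0.89349$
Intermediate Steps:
$j{\left(A \right)} = 1 - A$
$V{\left(b \right)} = 4 b^{4}$ ($V{\left(b \right)} = 4 b^{2} b^{2} = 4 b^{4}$)
$\frac{V{\left(j{\left(-5 \right)} \right)}}{5802} = \frac{4 \left(1 - -5\right)^{4}}{5802} = 4 \left(1 + 5\right)^{4} \cdot \frac{1}{5802} = 4 \cdot 6^{4} \cdot \frac{1}{5802} = 4 \cdot 1296 \cdot \frac{1}{5802} = 5184 \cdot \frac{1}{5802} = \frac{864}{967}$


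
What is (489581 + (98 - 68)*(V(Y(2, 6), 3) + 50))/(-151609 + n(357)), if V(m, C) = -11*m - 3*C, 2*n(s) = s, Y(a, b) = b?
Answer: -977662/302861 ≈ -3.2281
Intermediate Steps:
n(s) = s/2
(489581 + (98 - 68)*(V(Y(2, 6), 3) + 50))/(-151609 + n(357)) = (489581 + (98 - 68)*((-11*6 - 3*3) + 50))/(-151609 + (1/2)*357) = (489581 + 30*((-66 - 9) + 50))/(-151609 + 357/2) = (489581 + 30*(-75 + 50))/(-302861/2) = (489581 + 30*(-25))*(-2/302861) = (489581 - 750)*(-2/302861) = 488831*(-2/302861) = -977662/302861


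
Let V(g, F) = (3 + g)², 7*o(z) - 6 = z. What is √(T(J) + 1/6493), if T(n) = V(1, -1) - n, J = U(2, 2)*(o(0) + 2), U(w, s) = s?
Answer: √21248478853/45451 ≈ 3.2072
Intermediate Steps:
o(z) = 6/7 + z/7
J = 40/7 (J = 2*((6/7 + (⅐)*0) + 2) = 2*((6/7 + 0) + 2) = 2*(6/7 + 2) = 2*(20/7) = 40/7 ≈ 5.7143)
T(n) = 16 - n (T(n) = (3 + 1)² - n = 4² - n = 16 - n)
√(T(J) + 1/6493) = √((16 - 1*40/7) + 1/6493) = √((16 - 40/7) + 1/6493) = √(72/7 + 1/6493) = √(467503/45451) = √21248478853/45451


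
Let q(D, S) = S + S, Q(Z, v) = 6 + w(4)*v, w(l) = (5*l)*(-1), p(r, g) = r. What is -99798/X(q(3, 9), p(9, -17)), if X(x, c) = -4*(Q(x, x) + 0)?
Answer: -16633/236 ≈ -70.479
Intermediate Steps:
w(l) = -5*l
Q(Z, v) = 6 - 20*v (Q(Z, v) = 6 + (-5*4)*v = 6 - 20*v)
q(D, S) = 2*S
X(x, c) = -24 + 80*x (X(x, c) = -4*((6 - 20*x) + 0) = -4*(6 - 20*x) = -24 + 80*x)
-99798/X(q(3, 9), p(9, -17)) = -99798/(-24 + 80*(2*9)) = -99798/(-24 + 80*18) = -99798/(-24 + 1440) = -99798/1416 = -99798*1/1416 = -16633/236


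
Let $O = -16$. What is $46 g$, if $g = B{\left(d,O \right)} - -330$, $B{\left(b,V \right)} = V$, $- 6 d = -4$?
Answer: $14444$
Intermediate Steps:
$d = \frac{2}{3}$ ($d = \left(- \frac{1}{6}\right) \left(-4\right) = \frac{2}{3} \approx 0.66667$)
$g = 314$ ($g = -16 - -330 = -16 + 330 = 314$)
$46 g = 46 \cdot 314 = 14444$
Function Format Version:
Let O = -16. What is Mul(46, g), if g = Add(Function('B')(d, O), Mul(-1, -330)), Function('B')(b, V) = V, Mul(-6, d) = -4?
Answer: 14444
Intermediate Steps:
d = Rational(2, 3) (d = Mul(Rational(-1, 6), -4) = Rational(2, 3) ≈ 0.66667)
g = 314 (g = Add(-16, Mul(-1, -330)) = Add(-16, 330) = 314)
Mul(46, g) = Mul(46, 314) = 14444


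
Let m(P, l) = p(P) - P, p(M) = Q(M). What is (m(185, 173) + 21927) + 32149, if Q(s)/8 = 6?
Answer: 53939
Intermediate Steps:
Q(s) = 48 (Q(s) = 8*6 = 48)
p(M) = 48
m(P, l) = 48 - P
(m(185, 173) + 21927) + 32149 = ((48 - 1*185) + 21927) + 32149 = ((48 - 185) + 21927) + 32149 = (-137 + 21927) + 32149 = 21790 + 32149 = 53939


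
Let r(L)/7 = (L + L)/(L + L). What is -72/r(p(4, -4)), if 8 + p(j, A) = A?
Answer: -72/7 ≈ -10.286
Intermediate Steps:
p(j, A) = -8 + A
r(L) = 7 (r(L) = 7*((L + L)/(L + L)) = 7*((2*L)/((2*L))) = 7*((2*L)*(1/(2*L))) = 7*1 = 7)
-72/r(p(4, -4)) = -72/7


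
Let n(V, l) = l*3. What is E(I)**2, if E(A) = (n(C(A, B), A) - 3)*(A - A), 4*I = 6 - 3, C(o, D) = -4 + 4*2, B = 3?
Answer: 0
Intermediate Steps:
C(o, D) = 4 (C(o, D) = -4 + 8 = 4)
I = 3/4 (I = (6 - 3)/4 = (1/4)*3 = 3/4 ≈ 0.75000)
n(V, l) = 3*l
E(A) = 0 (E(A) = (3*A - 3)*(A - A) = (-3 + 3*A)*0 = 0)
E(I)**2 = 0**2 = 0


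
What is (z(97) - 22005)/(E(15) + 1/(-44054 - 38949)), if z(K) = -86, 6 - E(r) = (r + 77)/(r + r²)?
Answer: -110017156380/27971951 ≈ -3933.1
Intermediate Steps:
E(r) = 6 - (77 + r)/(r + r²) (E(r) = 6 - (r + 77)/(r + r²) = 6 - (77 + r)/(r + r²))
(z(97) - 22005)/(E(15) + 1/(-44054 - 38949)) = (-86 - 22005)/((-77 + 5*15 + 6*15²)/(15*(1 + 15)) + 1/(-44054 - 38949)) = -22091/((1/15)*(-77 + 75 + 6*225)/16 + 1/(-83003)) = -22091/((1/15)*(1/16)*(-77 + 75 + 1350) - 1/83003) = -22091/((1/15)*(1/16)*1348 - 1/83003) = -22091/(337/60 - 1/83003) = -22091/27971951/4980180 = -22091*4980180/27971951 = -110017156380/27971951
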